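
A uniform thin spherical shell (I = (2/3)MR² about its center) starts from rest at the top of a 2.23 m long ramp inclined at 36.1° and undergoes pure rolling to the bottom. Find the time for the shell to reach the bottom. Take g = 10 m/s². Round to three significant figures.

t ≈ 1.12 s

Here I = (2/3)MR², so the shape factor k = I/(MR²) = 2/3.
Along the incline Mg sinθ − f = Ma, and torque about the center fR = Iα = kMR²(a/R) gives f = kMa.
Hence a = g sinθ/(1+k) = 10×sin36.1°/1.667 = 3.535 m/s².
Starting from rest, L = ½at², so t = √(2L/a) = √(2×2.23/3.535) ≈ 1.12 s.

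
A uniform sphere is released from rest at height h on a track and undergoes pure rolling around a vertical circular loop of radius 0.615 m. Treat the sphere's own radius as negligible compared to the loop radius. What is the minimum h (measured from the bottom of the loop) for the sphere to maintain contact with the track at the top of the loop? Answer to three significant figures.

Here I = (2/5)MR², so the shape factor k = I/(MR²) = 0.4.
At the top, contact is just lost when gravity alone supplies the centripetal force: Mg = Mv_top²/r, i.e. v_top² = gr.
With ω = v/R, the kinetic energy at speed v is ½(1+k)Mv² = (7/10)Mv².
Energy conservation from release (height h) to the top (height 2r): Mgh = Mg(2r) + (7/10)M·gr.
Thus h_min = 2r + (1+k)r/2 = r(2 + 1.4/2) = 0.615 × 2.7 ≈ 1.66 m.

h_min ≈ 1.66 m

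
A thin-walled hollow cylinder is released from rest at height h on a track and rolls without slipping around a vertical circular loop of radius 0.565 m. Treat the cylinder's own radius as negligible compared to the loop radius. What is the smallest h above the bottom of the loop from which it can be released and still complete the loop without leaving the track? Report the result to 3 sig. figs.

With I = MR², the ratio k = I/(MR²) is 1.
At the top of the loop, the minimum-contact condition is Mg = Mv_top²/r, so v_top² = gr.
With ω = v/R, the kinetic energy at speed v is ½(1+k)Mv² = Mv².
Energy conservation from release (height h) to the top (height 2r): Mgh = Mg(2r) + M·gr.
Thus h_min = 2r + (1+k)r/2 = r(2 + 2/2) = 0.565 × 3 ≈ 1.70 m.

h_min ≈ 1.70 m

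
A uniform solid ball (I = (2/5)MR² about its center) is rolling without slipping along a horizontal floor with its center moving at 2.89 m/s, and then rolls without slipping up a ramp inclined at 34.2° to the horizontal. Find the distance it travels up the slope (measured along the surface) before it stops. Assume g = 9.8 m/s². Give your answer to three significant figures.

Here I = (2/5)MR², so the shape factor k = I/(MR²) = 0.4.
The rolling condition ω = v/R makes the rotational term ½I(v/R)² = ½kMv², so KE_total = ½(1+k)Mv² = (7/10)Mv².
Setting this equal to Mgh gives the vertical rise h = (1+k)v₀²/(2g) = 1.4×2.89²/(2×9.8) = 0.5966 m.
The distance along the slope is d = h/sinθ = 0.5966/sin34.2° ≈ 1.06 m.

d ≈ 1.06 m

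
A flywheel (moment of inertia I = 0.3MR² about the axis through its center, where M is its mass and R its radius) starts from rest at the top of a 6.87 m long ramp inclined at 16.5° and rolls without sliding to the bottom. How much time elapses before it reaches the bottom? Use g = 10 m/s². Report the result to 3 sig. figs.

t ≈ 2.51 s

The moment of inertia is 0.3MR², giving k ≡ I/(MR²) = 0.3.
Translational: Mg sinθ − f = Ma. Rotational about the CM: fR = Iα = kMRa, so f = kMa.
Hence a = g sinθ/(1+k) = 10×sin16.5°/1.3 = 2.185 m/s².
Starting from rest, L = ½at², so t = √(2L/a) = √(2×6.87/2.185) ≈ 2.51 s.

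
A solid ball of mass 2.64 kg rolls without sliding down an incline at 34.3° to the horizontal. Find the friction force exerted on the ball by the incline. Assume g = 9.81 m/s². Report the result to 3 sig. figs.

f ≈ 4.17 N

For this body I = (2/5)MR², i.e. k = I/(MR²) = 0.4.
Translational: Mg sinθ − f = Ma. Rotational about the CM: fR = Iα = kMRa, so f = kMa.
Combining, a = g sinθ/(1+k) and f = kMa = kMg sinθ/(1+k).
f = 0.4 × 2.64 × 9.81 × sin34.3° / 1.4 ≈ 4.17 N.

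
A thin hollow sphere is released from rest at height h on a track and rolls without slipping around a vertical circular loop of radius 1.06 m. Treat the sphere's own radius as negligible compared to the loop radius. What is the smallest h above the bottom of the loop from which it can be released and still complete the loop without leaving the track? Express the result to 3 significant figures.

h_min ≈ 3.00 m

The moment of inertia is (2/3)MR², giving k ≡ I/(MR²) = 2/3.
At the top of the loop, the minimum-contact condition is Mg = Mv_top²/r, so v_top² = gr.
With ω = v/R, the kinetic energy at speed v is ½(1+k)Mv² = (5/6)Mv².
Energy conservation from release (height h) to the top (height 2r): Mgh = Mg(2r) + (5/6)M·gr.
Thus h_min = 2r + (1+k)r/2 = r(2 + 1.667/2) = 1.06 × 2.833 ≈ 3.00 m.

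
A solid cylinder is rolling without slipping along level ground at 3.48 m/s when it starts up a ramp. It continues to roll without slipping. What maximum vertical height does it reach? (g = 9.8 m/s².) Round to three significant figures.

h ≈ 0.927 m

The moment of inertia is (1/2)MR², giving k ≡ I/(MR²) = 0.5.
The rolling condition ω = v/R makes the rotational term ½I(v/R)² = ½kMv², so KE_total = ½(1+k)Mv² = (3/4)Mv².
At the top the kinetic energy is zero, so (3/4)Mv₀² = Mgh.
Thus h = (1+k)v₀²/(2g) = 1.5 × 3.48² / (2 × 9.8) ≈ 0.927 m.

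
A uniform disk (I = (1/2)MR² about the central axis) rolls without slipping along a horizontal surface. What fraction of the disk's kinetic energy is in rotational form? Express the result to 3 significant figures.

fraction ≈ 0.333

Here I = (1/2)MR², so the shape factor k = I/(MR²) = 0.5.
Since ω = v/R, the translational part is ½Mv² and the rotational part is ½I(v/R)² = ½kMv²; the total is ½(1+k)Mv².
The rotational fraction is therefore k/(1+k) = 0.5/1.5 ≈ 0.333.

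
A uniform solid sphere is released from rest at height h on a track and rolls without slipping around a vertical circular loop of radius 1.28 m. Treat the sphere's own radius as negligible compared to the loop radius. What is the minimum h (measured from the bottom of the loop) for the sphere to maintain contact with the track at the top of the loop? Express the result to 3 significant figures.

With I = (2/5)MR², the ratio k = I/(MR²) is 0.4.
At the top of the loop, the minimum-contact condition is Mg = Mv_top²/r, so v_top² = gr.
With ω = v/R, the kinetic energy at speed v is ½(1+k)Mv² = (7/10)Mv².
Energy conservation from release (height h) to the top (height 2r): Mgh = Mg(2r) + (7/10)M·gr.
Thus h_min = 2r + (1+k)r/2 = r(2 + 1.4/2) = 1.28 × 2.7 ≈ 3.46 m.

h_min ≈ 3.46 m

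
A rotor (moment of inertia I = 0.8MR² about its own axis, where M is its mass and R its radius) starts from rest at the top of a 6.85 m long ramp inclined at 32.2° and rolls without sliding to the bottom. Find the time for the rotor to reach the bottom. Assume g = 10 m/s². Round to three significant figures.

t ≈ 2.15 s

Here I = 0.8MR², so the shape factor k = I/(MR²) = 0.8.
Newton's second law down the slope: Mg sinθ − f = Ma. The torque equation fR = Iα (with α = a/R) gives f = kMa.
Hence a = g sinθ/(1+k) = 10×sin32.2°/1.8 = 2.96 m/s².
Starting from rest, L = ½at², so t = √(2L/a) = √(2×6.85/2.96) ≈ 2.15 s.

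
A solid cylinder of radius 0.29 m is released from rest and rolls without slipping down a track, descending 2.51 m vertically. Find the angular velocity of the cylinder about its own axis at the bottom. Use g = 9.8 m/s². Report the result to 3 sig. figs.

The moment of inertia is (1/2)MR², giving k ≡ I/(MR²) = 0.5.
Pure rolling means v = ωR; then KE = ½Mv² + ½I(v/R)² = ½(1+k)Mv² = (3/4)Mv².
Energy conservation Mgh = ½(1+k)Mv² gives v = √(2gh/(1+k)) = √(2 × 9.8 × 2.51 / 1.5) = 5.727 m/s.
Then ω = v/R = 5.727 / 0.29 ≈ 19.7 rad/s.

ω ≈ 19.7 rad/s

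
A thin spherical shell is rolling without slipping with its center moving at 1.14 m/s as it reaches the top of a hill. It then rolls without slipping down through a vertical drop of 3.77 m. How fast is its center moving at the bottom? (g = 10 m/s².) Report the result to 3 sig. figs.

v ≈ 6.82 m/s

For this body I = (2/3)MR², i.e. k = I/(MR²) = 2/3.
Pure rolling means v = ωR; then KE = ½Mv² + ½I(v/R)² = ½(1+k)Mv² = (5/6)Mv².
Conserving energy between top and bottom: (5/6)Mv² = (5/6)Mv₀² + Mgh, hence v² = v₀² + 2gh/(1+k).
v = √(1.14² + 2×10×3.77/1.667) = √46.54 ≈ 6.82 m/s.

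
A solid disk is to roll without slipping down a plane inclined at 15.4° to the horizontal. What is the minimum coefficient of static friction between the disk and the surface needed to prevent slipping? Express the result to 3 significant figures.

For this body I = (1/2)MR², i.e. k = I/(MR²) = 0.5.
Translational: Mg sinθ − f = Ma. Rotational about the CM: fR = Iα = kMRa, so f = kMa.
These give a = g sinθ/(1+k) and the required friction f = kMg sinθ/(1+k).
The normal force is N = Mg cosθ, so μ_min = f/N = k tanθ/(1+k).
μ_min = 0.5 × tan15.4° / 1.5 ≈ 0.0918.

μ_min ≈ 0.0918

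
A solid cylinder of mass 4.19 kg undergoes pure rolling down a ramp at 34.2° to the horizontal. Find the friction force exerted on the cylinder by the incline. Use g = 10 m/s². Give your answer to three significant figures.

f ≈ 7.85 N

The moment of inertia is (1/2)MR², giving k ≡ I/(MR²) = 0.5.
Along the incline Mg sinθ − f = Ma, and torque about the center fR = Iα = kMR²(a/R) gives f = kMa.
Combining, a = g sinθ/(1+k) and f = kMa = kMg sinθ/(1+k).
f = 0.5 × 4.19 × 10 × sin34.2° / 1.5 ≈ 7.85 N.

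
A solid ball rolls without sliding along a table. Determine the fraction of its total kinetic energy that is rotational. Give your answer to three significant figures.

For this body I = (2/5)MR², i.e. k = I/(MR²) = 0.4.
With ω = v/R, KE_trans = ½Mv² and KE_rot = ½Iω² = ½kMv², so KE_total = ½(1+k)Mv².
The rotational fraction is therefore k/(1+k) = 0.4/1.4 ≈ 0.286.

fraction ≈ 0.286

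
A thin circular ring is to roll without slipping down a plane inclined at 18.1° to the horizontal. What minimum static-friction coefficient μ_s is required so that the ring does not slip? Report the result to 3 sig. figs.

For this body I = MR², i.e. k = I/(MR²) = 1.
Newton's second law down the slope: Mg sinθ − f = Ma. The torque equation fR = Iα (with α = a/R) gives f = kMa.
These give a = g sinθ/(1+k) and the required friction f = kMg sinθ/(1+k).
The normal force is N = Mg cosθ, so μ_min = f/N = k tanθ/(1+k).
μ_min = 1 × tan18.1° / 2 ≈ 0.163.

μ_min ≈ 0.163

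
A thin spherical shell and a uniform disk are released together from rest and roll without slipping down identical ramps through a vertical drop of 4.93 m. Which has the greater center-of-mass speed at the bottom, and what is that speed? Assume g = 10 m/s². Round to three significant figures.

the uniform disk, at v ≈ 8.11 m/s

For rolling without slipping, Mgh = ½(1+k)Mv² where k = I/(MR²), so v = √(2gh/(1+k)).
Thin spherical shell: k = 2/3, giving v = √(2×10×4.93/1.667) = 7.692 m/s.
Uniform disk: k = 0.5, giving v = √(2×10×4.93/1.5) = 8.108 m/s.
The smaller k wins: the uniform disk, at ≈ 8.11 m/s.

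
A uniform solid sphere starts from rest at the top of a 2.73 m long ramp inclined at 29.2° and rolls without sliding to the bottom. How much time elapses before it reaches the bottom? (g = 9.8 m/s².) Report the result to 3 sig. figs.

With I = (2/5)MR², the ratio k = I/(MR²) is 0.4.
Newton's second law down the slope: Mg sinθ − f = Ma. The torque equation fR = Iα (with α = a/R) gives f = kMa.
Hence a = g sinθ/(1+k) = 9.8×sin29.2°/1.4 = 3.415 m/s².
Starting from rest, L = ½at², so t = √(2L/a) = √(2×2.73/3.415) ≈ 1.26 s.

t ≈ 1.26 s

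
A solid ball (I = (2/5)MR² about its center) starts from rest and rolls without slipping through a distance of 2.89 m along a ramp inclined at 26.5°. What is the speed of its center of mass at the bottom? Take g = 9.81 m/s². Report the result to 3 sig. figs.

v ≈ 4.25 m/s

Here I = (2/5)MR², so the shape factor k = I/(MR²) = 0.4.
Rolling without slipping gives ω = v/R, so the total kinetic energy is ½Mv² + ½Iω² = ½(1+k)Mv² = (7/10)Mv².
The vertical drop is h = L sinθ = 2.89 × sin26.5° = 1.29 m.
Setting Mgh = (7/10)Mv² gives v = √(2gh/(1+k)) = √(2·9.81·1.29/1.4) ≈ 4.25 m/s.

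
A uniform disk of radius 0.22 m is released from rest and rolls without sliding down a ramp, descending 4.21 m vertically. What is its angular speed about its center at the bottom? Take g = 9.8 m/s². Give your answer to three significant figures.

With I = (1/2)MR², the ratio k = I/(MR²) is 0.5.
The rolling condition ω = v/R makes the rotational term ½I(v/R)² = ½kMv², so KE_total = ½(1+k)Mv² = (3/4)Mv².
Energy conservation Mgh = ½(1+k)Mv² gives v = √(2gh/(1+k)) = √(2 × 9.8 × 4.21 / 1.5) = 7.417 m/s.
The angular speed follows from ω = v/R = 7.417/0.22 ≈ 33.7 rad/s.

ω ≈ 33.7 rad/s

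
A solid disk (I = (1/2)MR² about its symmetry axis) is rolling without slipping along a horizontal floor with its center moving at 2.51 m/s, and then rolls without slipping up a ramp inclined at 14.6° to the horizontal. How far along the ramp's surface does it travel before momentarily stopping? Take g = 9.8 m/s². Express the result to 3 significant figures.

The moment of inertia is (1/2)MR², giving k ≡ I/(MR²) = 0.5.
Pure rolling means v = ωR; then KE = ½Mv² + ½I(v/R)² = ½(1+k)Mv² = (3/4)Mv².
Setting this equal to Mgh gives the vertical rise h = (1+k)v₀²/(2g) = 1.5×2.51²/(2×9.8) = 0.4822 m.
Along the incline, d = h/sinθ = 0.4822/sin14.6° ≈ 1.91 m.

d ≈ 1.91 m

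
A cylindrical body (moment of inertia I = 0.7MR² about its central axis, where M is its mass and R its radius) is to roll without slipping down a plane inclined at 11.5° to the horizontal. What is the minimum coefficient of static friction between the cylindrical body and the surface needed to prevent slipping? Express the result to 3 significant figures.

μ_min ≈ 0.0838

For this body I = 0.7MR², i.e. k = I/(MR²) = 0.7.
Newton's second law down the slope: Mg sinθ − f = Ma. The torque equation fR = Iα (with α = a/R) gives f = kMa.
These give a = g sinθ/(1+k) and the required friction f = kMg sinθ/(1+k).
With N = Mg cosθ, the no-slip condition f ≤ μN gives μ_min = f/N = k tanθ/(1+k).
μ_min = 0.7 × tan11.5° / 1.7 ≈ 0.0838.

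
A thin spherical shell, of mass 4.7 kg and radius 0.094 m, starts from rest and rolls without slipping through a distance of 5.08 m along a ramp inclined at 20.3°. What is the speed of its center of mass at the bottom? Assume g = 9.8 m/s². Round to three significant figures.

The moment of inertia is (2/3)MR², giving k ≡ I/(MR²) = 2/3.
Pure rolling means v = ωR; then KE = ½Mv² + ½I(v/R)² = ½(1+k)Mv² = (5/6)Mv².
The vertical drop is h = L sinθ = 5.08 × sin20.3° = 1.762 m.
Energy conservation: Mgh = (5/6)Mv², so v = √(2gh/(1+k)) = √(2 × 9.8 × 1.762 / 1.667) ≈ 4.55 m/s.

v ≈ 4.55 m/s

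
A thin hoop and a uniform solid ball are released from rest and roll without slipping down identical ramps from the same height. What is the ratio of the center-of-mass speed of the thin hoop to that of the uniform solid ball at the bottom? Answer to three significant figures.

Each satisfies Mgh = ½(1+k)Mv² with k = I/(MR²), so v ∝ 1/√(1+k).
For the thin hoop k = 1; for the uniform solid ball k = 0.4.
v₁/v₂ = √((1+k₂)/(1+k₁)) = √(1.4/2) ≈ 0.837.

v_ratio ≈ 0.837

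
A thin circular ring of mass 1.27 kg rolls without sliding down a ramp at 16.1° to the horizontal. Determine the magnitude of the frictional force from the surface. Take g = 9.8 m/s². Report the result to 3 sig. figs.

f ≈ 1.73 N

With I = MR², the ratio k = I/(MR²) is 1.
Along the incline Mg sinθ − f = Ma, and torque about the center fR = Iα = kMR²(a/R) gives f = kMa.
Combining, a = g sinθ/(1+k) and f = kMa = kMg sinθ/(1+k).
f = 1 × 1.27 × 9.8 × sin16.1° / 2 ≈ 1.73 N.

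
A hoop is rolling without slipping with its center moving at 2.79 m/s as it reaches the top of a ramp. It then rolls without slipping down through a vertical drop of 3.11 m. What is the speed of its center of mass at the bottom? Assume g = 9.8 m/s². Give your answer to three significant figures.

v ≈ 6.19 m/s

With I = MR², the ratio k = I/(MR²) is 1.
Since it rolls without slipping, ω = v/R and KE = ½Mv² + ½Iω² = ½(1+k)Mv² = Mv².
Conserving energy between top and bottom: Mv² = Mv₀² + Mgh, hence v² = v₀² + 2gh/(1+k).
v = √(2.79² + 2×9.8×3.11/2) = √38.26 ≈ 6.19 m/s.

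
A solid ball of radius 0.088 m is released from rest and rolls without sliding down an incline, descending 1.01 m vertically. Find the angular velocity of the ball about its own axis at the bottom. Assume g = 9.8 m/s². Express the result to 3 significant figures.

For this body I = (2/5)MR², i.e. k = I/(MR²) = 0.4.
Pure rolling means v = ωR; then KE = ½Mv² + ½I(v/R)² = ½(1+k)Mv² = (7/10)Mv².
Energy conservation Mgh = ½(1+k)Mv² gives v = √(2gh/(1+k)) = √(2 × 9.8 × 1.01 / 1.4) = 3.76 m/s.
Then ω = v/R = 3.76 / 0.088 ≈ 42.7 rad/s.

ω ≈ 42.7 rad/s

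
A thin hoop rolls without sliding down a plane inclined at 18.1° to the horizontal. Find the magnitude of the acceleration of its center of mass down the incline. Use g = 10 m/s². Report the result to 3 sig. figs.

a ≈ 1.55 m/s²

With I = MR², the ratio k = I/(MR²) is 1.
Newton's second law down the slope: Mg sinθ − f = Ma. The torque equation fR = Iα (with α = a/R) gives f = kMa.
Eliminating f: Mg sinθ = (1+k)Ma, so a = g sinθ/(1+k) = 10 × sin18.1° / 2 ≈ 1.55 m/s².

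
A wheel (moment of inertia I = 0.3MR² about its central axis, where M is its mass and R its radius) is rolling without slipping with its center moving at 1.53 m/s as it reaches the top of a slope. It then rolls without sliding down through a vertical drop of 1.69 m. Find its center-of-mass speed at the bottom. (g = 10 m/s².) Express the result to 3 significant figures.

v ≈ 5.32 m/s

With I = 0.3MR², the ratio k = I/(MR²) is 0.3.
The rolling condition ω = v/R makes the rotational term ½I(v/R)² = ½kMv², so KE_total = ½(1+k)Mv² = (13/20)Mv².
Conserving energy between top and bottom: (13/20)Mv² = (13/20)Mv₀² + Mgh, hence v² = v₀² + 2gh/(1+k).
v = √(1.53² + 2×10×1.69/1.3) = √28.34 ≈ 5.32 m/s.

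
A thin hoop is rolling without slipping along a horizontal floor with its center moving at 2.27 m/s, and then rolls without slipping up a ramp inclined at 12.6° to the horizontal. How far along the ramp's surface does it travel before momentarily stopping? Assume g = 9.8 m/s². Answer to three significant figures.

With I = MR², the ratio k = I/(MR²) is 1.
Rolling without slipping gives ω = v/R, so the total kinetic energy is ½Mv² + ½Iω² = ½(1+k)Mv² = Mv².
Setting this equal to Mgh gives the vertical rise h = (1+k)v₀²/(2g) = 2×2.27²/(2×9.8) = 0.5258 m.
Along the incline, d = h/sinθ = 0.5258/sin12.6° ≈ 2.41 m.

d ≈ 2.41 m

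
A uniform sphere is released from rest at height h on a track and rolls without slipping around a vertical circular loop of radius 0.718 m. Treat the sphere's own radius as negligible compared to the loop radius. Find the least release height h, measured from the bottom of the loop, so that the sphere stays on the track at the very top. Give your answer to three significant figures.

h_min ≈ 1.94 m

With I = (2/5)MR², the ratio k = I/(MR²) is 0.4.
At the top, contact is just lost when gravity alone supplies the centripetal force: Mg = Mv_top²/r, i.e. v_top² = gr.
With ω = v/R, the kinetic energy at speed v is ½(1+k)Mv² = (7/10)Mv².
Energy conservation from release (height h) to the top (height 2r): Mgh = Mg(2r) + (7/10)M·gr.
Thus h_min = 2r + (1+k)r/2 = r(2 + 1.4/2) = 0.718 × 2.7 ≈ 1.94 m.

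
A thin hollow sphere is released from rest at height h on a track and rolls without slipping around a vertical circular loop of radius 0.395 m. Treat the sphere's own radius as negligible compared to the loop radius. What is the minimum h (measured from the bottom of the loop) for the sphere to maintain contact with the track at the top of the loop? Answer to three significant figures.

Here I = (2/3)MR², so the shape factor k = I/(MR²) = 2/3.
At the top of the loop, the minimum-contact condition is Mg = Mv_top²/r, so v_top² = gr.
With ω = v/R, the kinetic energy at speed v is ½(1+k)Mv² = (5/6)Mv².
Energy conservation from release (height h) to the top (height 2r): Mgh = Mg(2r) + (5/6)M·gr.
Thus h_min = 2r + (1+k)r/2 = r(2 + 1.667/2) = 0.395 × 2.833 ≈ 1.12 m.

h_min ≈ 1.12 m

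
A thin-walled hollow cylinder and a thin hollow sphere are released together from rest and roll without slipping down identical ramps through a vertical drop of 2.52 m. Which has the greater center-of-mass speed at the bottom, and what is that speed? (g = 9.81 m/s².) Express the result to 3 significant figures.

the thin hollow sphere, at v ≈ 5.45 m/s

For rolling without slipping, Mgh = ½(1+k)Mv² where k = I/(MR²), so v = √(2gh/(1+k)).
Thin-walled hollow cylinder: k = 1, giving v = √(2×9.81×2.52/2) = 4.972 m/s.
Thin hollow sphere: k = 2/3, giving v = √(2×9.81×2.52/1.667) = 5.447 m/s.
The smaller k wins: the thin hollow sphere, at ≈ 5.45 m/s.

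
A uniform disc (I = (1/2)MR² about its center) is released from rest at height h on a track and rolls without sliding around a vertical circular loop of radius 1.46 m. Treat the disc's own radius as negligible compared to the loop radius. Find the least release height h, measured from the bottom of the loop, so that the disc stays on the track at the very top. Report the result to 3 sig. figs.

h_min ≈ 4.02 m

The moment of inertia is (1/2)MR², giving k ≡ I/(MR²) = 0.5.
At the top of the loop, the minimum-contact condition is Mg = Mv_top²/r, so v_top² = gr.
With ω = v/R, the kinetic energy at speed v is ½(1+k)Mv² = (3/4)Mv².
Energy conservation from release (height h) to the top (height 2r): Mgh = Mg(2r) + (3/4)M·gr.
Thus h_min = 2r + (1+k)r/2 = r(2 + 1.5/2) = 1.46 × 2.75 ≈ 4.02 m.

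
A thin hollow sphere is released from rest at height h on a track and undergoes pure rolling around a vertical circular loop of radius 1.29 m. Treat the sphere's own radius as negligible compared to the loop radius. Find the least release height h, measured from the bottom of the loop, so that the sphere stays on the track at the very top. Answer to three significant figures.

h_min ≈ 3.66 m

Here I = (2/3)MR², so the shape factor k = I/(MR²) = 2/3.
At the top of the loop, the minimum-contact condition is Mg = Mv_top²/r, so v_top² = gr.
With ω = v/R, the kinetic energy at speed v is ½(1+k)Mv² = (5/6)Mv².
Energy conservation from release (height h) to the top (height 2r): Mgh = Mg(2r) + (5/6)M·gr.
Thus h_min = 2r + (1+k)r/2 = r(2 + 1.667/2) = 1.29 × 2.833 ≈ 3.66 m.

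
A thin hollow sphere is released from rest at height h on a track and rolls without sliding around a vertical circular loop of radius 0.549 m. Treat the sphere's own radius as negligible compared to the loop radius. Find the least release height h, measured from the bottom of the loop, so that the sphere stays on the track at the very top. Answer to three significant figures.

h_min ≈ 1.56 m

Here I = (2/3)MR², so the shape factor k = I/(MR²) = 2/3.
At the top of the loop, the minimum-contact condition is Mg = Mv_top²/r, so v_top² = gr.
With ω = v/R, the kinetic energy at speed v is ½(1+k)Mv² = (5/6)Mv².
Energy conservation from release (height h) to the top (height 2r): Mgh = Mg(2r) + (5/6)M·gr.
Thus h_min = 2r + (1+k)r/2 = r(2 + 1.667/2) = 0.549 × 2.833 ≈ 1.56 m.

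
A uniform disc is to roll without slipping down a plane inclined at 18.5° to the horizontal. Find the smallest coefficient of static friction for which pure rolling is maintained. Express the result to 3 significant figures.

μ_min ≈ 0.112

The moment of inertia is (1/2)MR², giving k ≡ I/(MR²) = 0.5.
Newton's second law down the slope: Mg sinθ − f = Ma. The torque equation fR = Iα (with α = a/R) gives f = kMa.
These give a = g sinθ/(1+k) and the required friction f = kMg sinθ/(1+k).
With N = Mg cosθ, the no-slip condition f ≤ μN gives μ_min = f/N = k tanθ/(1+k).
μ_min = 0.5 × tan18.5° / 1.5 ≈ 0.112.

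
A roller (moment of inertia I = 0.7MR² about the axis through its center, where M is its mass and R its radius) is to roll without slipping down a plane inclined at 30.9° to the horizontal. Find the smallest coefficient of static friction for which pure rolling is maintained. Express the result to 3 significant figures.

μ_min ≈ 0.246

The moment of inertia is 0.7MR², giving k ≡ I/(MR²) = 0.7.
Along the incline Mg sinθ − f = Ma, and torque about the center fR = Iα = kMR²(a/R) gives f = kMa.
These give a = g sinθ/(1+k) and the required friction f = kMg sinθ/(1+k).
With N = Mg cosθ, the no-slip condition f ≤ μN gives μ_min = f/N = k tanθ/(1+k).
μ_min = 0.7 × tan30.9° / 1.7 ≈ 0.246.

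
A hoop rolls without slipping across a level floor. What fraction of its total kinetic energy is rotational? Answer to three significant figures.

Here I = MR², so the shape factor k = I/(MR²) = 1.
With ω = v/R, KE_trans = ½Mv² and KE_rot = ½Iω² = ½kMv², so KE_total = ½(1+k)Mv².
The rotational fraction is therefore k/(1+k) = 1/2 ≈ 0.500.

fraction ≈ 0.500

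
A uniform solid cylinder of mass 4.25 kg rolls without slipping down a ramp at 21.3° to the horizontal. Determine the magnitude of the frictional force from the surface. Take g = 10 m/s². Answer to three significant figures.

For this body I = (1/2)MR², i.e. k = I/(MR²) = 0.5.
Newton's second law down the slope: Mg sinθ − f = Ma. The torque equation fR = Iα (with α = a/R) gives f = kMa.
Combining, a = g sinθ/(1+k) and f = kMa = kMg sinθ/(1+k).
f = 0.5 × 4.25 × 10 × sin21.3° / 1.5 ≈ 5.15 N.

f ≈ 5.15 N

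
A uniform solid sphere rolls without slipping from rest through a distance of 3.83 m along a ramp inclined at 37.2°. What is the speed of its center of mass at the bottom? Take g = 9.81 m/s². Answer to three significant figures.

v ≈ 5.70 m/s

The moment of inertia is (2/5)MR², giving k ≡ I/(MR²) = 0.4.
Rolling without slipping gives ω = v/R, so the total kinetic energy is ½Mv² + ½Iω² = ½(1+k)Mv² = (7/10)Mv².
The vertical drop is h = L sinθ = 3.83 × sin37.2° = 2.316 m.
Energy conservation: Mgh = (7/10)Mv², so v = √(2gh/(1+k)) = √(2 × 9.81 × 2.316 / 1.4) ≈ 5.70 m/s.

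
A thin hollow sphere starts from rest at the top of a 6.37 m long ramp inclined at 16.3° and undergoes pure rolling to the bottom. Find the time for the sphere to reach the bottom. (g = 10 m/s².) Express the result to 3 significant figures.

t ≈ 2.75 s

Here I = (2/3)MR², so the shape factor k = I/(MR²) = 2/3.
Translational: Mg sinθ − f = Ma. Rotational about the CM: fR = Iα = kMRa, so f = kMa.
Hence a = g sinθ/(1+k) = 10×sin16.3°/1.667 = 1.684 m/s².
With constant a from rest, t = √(2L/a) = √(2·6.37/1.684) ≈ 2.75 s.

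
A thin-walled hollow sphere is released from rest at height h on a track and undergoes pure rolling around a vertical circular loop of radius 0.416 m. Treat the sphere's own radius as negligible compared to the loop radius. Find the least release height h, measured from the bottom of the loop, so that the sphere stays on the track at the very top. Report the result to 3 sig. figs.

h_min ≈ 1.18 m

With I = (2/3)MR², the ratio k = I/(MR²) is 2/3.
At the top of the loop, the minimum-contact condition is Mg = Mv_top²/r, so v_top² = gr.
With ω = v/R, the kinetic energy at speed v is ½(1+k)Mv² = (5/6)Mv².
Energy conservation from release (height h) to the top (height 2r): Mgh = Mg(2r) + (5/6)M·gr.
Thus h_min = 2r + (1+k)r/2 = r(2 + 1.667/2) = 0.416 × 2.833 ≈ 1.18 m.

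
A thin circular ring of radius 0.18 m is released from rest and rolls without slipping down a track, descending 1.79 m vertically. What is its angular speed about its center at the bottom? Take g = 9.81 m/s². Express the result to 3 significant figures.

ω ≈ 23.3 rad/s

Here I = MR², so the shape factor k = I/(MR²) = 1.
Pure rolling means v = ωR; then KE = ½Mv² + ½I(v/R)² = ½(1+k)Mv² = Mv².
Energy conservation Mgh = ½(1+k)Mv² gives v = √(2gh/(1+k)) = √(2 × 9.81 × 1.79 / 2) = 4.19 m/s.
Then ω = v/R = 4.19 / 0.18 ≈ 23.3 rad/s.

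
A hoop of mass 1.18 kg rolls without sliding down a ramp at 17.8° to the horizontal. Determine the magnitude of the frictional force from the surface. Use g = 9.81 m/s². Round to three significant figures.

For this body I = MR², i.e. k = I/(MR²) = 1.
Along the incline Mg sinθ − f = Ma, and torque about the center fR = Iα = kMR²(a/R) gives f = kMa.
Combining, a = g sinθ/(1+k) and f = kMa = kMg sinθ/(1+k).
f = 1 × 1.18 × 9.81 × sin17.8° / 2 ≈ 1.77 N.

f ≈ 1.77 N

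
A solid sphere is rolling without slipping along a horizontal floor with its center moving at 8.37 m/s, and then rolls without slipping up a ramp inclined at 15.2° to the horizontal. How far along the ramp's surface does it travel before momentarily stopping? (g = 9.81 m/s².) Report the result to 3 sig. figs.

With I = (2/5)MR², the ratio k = I/(MR²) is 0.4.
Since it rolls without slipping, ω = v/R and KE = ½Mv² + ½Iω² = ½(1+k)Mv² = (7/10)Mv².
Setting this equal to Mgh gives the vertical rise h = (1+k)v₀²/(2g) = 1.4×8.37²/(2×9.81) = 4.999 m.
Along the incline, d = h/sinθ = 4.999/sin15.2° ≈ 19.1 m.

d ≈ 19.1 m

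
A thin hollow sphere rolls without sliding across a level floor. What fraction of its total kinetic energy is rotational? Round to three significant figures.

fraction ≈ 0.400

For this body I = (2/3)MR², i.e. k = I/(MR²) = 2/3.
Since ω = v/R, the translational part is ½Mv² and the rotational part is ½I(v/R)² = ½kMv²; the total is ½(1+k)Mv².
The rotational fraction is therefore k/(1+k) = (2/3)/1.667 ≈ 0.400.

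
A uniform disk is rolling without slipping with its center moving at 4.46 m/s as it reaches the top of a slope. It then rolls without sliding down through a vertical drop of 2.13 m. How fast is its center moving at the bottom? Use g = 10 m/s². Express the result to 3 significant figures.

For this body I = (1/2)MR², i.e. k = I/(MR²) = 0.5.
The rolling condition ω = v/R makes the rotational term ½I(v/R)² = ½kMv², so KE_total = ½(1+k)Mv² = (3/4)Mv².
Conserving energy between top and bottom: (3/4)Mv² = (3/4)Mv₀² + Mgh, hence v² = v₀² + 2gh/(1+k).
v = √(4.46² + 2×10×2.13/1.5) = √48.29 ≈ 6.95 m/s.

v ≈ 6.95 m/s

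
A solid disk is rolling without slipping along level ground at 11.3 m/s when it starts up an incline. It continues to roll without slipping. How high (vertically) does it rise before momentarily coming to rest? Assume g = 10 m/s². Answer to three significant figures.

With I = (1/2)MR², the ratio k = I/(MR²) is 0.5.
Since it rolls without slipping, ω = v/R and KE = ½Mv² + ½Iω² = ½(1+k)Mv² = (3/4)Mv².
All of this converts to potential energy at the highest point: (3/4)Mv₀² = Mgh.
Thus h = (1+k)v₀²/(2g) = 1.5 × 11.3² / (2 × 10) ≈ 9.58 m.

h ≈ 9.58 m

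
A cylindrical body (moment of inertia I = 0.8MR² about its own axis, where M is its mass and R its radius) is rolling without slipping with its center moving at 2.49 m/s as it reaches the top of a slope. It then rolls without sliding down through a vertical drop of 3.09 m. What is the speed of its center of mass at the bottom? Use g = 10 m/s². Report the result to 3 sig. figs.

For this body I = 0.8MR², i.e. k = I/(MR²) = 0.8.
The rolling condition ω = v/R makes the rotational term ½I(v/R)² = ½kMv², so KE_total = ½(1+k)Mv² = (9/10)Mv².
Energy conservation: (9/10)Mv₀² + Mgh = (9/10)Mv², so v² = v₀² + 2gh/(1+k).
v = √(2.49² + 2×10×3.09/1.8) = √40.53 ≈ 6.37 m/s.

v ≈ 6.37 m/s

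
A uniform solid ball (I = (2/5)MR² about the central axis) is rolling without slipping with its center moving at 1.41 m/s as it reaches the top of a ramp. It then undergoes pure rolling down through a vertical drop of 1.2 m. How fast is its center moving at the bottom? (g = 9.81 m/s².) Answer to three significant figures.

Here I = (2/5)MR², so the shape factor k = I/(MR²) = 0.4.
Pure rolling means v = ωR; then KE = ½Mv² + ½I(v/R)² = ½(1+k)Mv² = (7/10)Mv².
Energy conservation: (7/10)Mv₀² + Mgh = (7/10)Mv², so v² = v₀² + 2gh/(1+k).
v = √(1.41² + 2×9.81×1.2/1.4) = √18.81 ≈ 4.34 m/s.

v ≈ 4.34 m/s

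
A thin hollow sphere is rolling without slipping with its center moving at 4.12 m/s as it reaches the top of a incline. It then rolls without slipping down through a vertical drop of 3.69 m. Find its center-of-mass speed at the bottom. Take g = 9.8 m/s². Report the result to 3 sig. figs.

v ≈ 7.77 m/s

Here I = (2/3)MR², so the shape factor k = I/(MR²) = 2/3.
Since it rolls without slipping, ω = v/R and KE = ½Mv² + ½Iω² = ½(1+k)Mv² = (5/6)Mv².
Energy conservation: (5/6)Mv₀² + Mgh = (5/6)Mv², so v² = v₀² + 2gh/(1+k).
v = √(4.12² + 2×9.8×3.69/1.667) = √60.37 ≈ 7.77 m/s.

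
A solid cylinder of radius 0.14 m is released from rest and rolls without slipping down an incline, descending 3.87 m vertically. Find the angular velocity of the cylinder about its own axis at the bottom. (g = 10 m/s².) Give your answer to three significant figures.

For this body I = (1/2)MR², i.e. k = I/(MR²) = 0.5.
Pure rolling means v = ωR; then KE = ½Mv² + ½I(v/R)² = ½(1+k)Mv² = (3/4)Mv².
Energy conservation Mgh = ½(1+k)Mv² gives v = √(2gh/(1+k)) = √(2 × 10 × 3.87 / 1.5) = 7.183 m/s.
The angular speed follows from ω = v/R = 7.183/0.14 ≈ 51.3 rad/s.

ω ≈ 51.3 rad/s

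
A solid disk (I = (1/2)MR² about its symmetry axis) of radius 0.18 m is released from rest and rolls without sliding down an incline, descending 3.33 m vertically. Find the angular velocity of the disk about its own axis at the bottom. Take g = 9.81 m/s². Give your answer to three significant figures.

ω ≈ 36.7 rad/s

The moment of inertia is (1/2)MR², giving k ≡ I/(MR²) = 0.5.
The rolling condition ω = v/R makes the rotational term ½I(v/R)² = ½kMv², so KE_total = ½(1+k)Mv² = (3/4)Mv².
Energy conservation Mgh = ½(1+k)Mv² gives v = √(2gh/(1+k)) = √(2 × 9.81 × 3.33 / 1.5) = 6.6 m/s.
Then ω = v/R = 6.6 / 0.18 ≈ 36.7 rad/s.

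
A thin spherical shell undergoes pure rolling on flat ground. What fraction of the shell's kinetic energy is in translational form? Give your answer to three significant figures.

fraction ≈ 0.600

The moment of inertia is (2/3)MR², giving k ≡ I/(MR²) = 2/3.
With ω = v/R, KE_trans = ½Mv² and KE_rot = ½Iω² = ½kMv², so KE_total = ½(1+k)Mv².
The translational fraction is therefore 1/(1+k) = 1/1.667 ≈ 0.600.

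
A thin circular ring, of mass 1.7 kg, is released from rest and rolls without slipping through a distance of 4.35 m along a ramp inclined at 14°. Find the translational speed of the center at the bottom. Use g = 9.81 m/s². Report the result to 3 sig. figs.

For this body I = MR², i.e. k = I/(MR²) = 1.
Pure rolling means v = ωR; then KE = ½Mv² + ½I(v/R)² = ½(1+k)Mv² = Mv².
The vertical drop is h = L sinθ = 4.35 × sin14° = 1.052 m.
Energy conservation: Mgh = Mv², so v = √(2gh/(1+k)) = √(2 × 9.81 × 1.052 / 2) ≈ 3.21 m/s.

v ≈ 3.21 m/s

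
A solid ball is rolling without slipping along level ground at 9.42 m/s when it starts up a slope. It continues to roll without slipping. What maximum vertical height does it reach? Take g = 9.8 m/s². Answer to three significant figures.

The moment of inertia is (2/5)MR², giving k ≡ I/(MR²) = 0.4.
Pure rolling means v = ωR; then KE = ½Mv² + ½I(v/R)² = ½(1+k)Mv² = (7/10)Mv².
All of this converts to potential energy at the highest point: (7/10)Mv₀² = Mgh.
Thus h = (1+k)v₀²/(2g) = 1.4 × 9.42² / (2 × 9.8) ≈ 6.34 m.

h ≈ 6.34 m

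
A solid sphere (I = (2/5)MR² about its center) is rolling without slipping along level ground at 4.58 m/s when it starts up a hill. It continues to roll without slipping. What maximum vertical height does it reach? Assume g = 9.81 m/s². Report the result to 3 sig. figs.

h ≈ 1.50 m

For this body I = (2/5)MR², i.e. k = I/(MR²) = 0.4.
Pure rolling means v = ωR; then KE = ½Mv² + ½I(v/R)² = ½(1+k)Mv² = (7/10)Mv².
At the top the kinetic energy is zero, so (7/10)Mv₀² = Mgh.
Thus h = (1+k)v₀²/(2g) = 1.4 × 4.58² / (2 × 9.81) ≈ 1.50 m.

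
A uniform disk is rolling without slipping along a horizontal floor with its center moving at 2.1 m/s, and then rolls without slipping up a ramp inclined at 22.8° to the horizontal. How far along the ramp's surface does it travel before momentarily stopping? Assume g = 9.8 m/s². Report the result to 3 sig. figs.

For this body I = (1/2)MR², i.e. k = I/(MR²) = 0.5.
The rolling condition ω = v/R makes the rotational term ½I(v/R)² = ½kMv², so KE_total = ½(1+k)Mv² = (3/4)Mv².
Setting this equal to Mgh gives the vertical rise h = (1+k)v₀²/(2g) = 1.5×2.1²/(2×9.8) = 0.3375 m.
The distance along the slope is d = h/sinθ = 0.3375/sin22.8° ≈ 0.871 m.

d ≈ 0.871 m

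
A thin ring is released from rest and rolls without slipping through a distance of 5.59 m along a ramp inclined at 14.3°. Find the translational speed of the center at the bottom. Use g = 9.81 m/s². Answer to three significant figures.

Here I = MR², so the shape factor k = I/(MR²) = 1.
Rolling without slipping gives ω = v/R, so the total kinetic energy is ½Mv² + ½Iω² = ½(1+k)Mv² = Mv².
The vertical drop is h = L sinθ = 5.59 × sin14.3° = 1.381 m.
Energy conservation: Mgh = Mv², so v = √(2gh/(1+k)) = √(2 × 9.81 × 1.381 / 2) ≈ 3.68 m/s.

v ≈ 3.68 m/s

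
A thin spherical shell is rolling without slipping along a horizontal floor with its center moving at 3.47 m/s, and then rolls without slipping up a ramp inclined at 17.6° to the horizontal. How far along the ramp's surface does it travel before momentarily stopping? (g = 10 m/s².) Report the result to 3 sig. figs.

d ≈ 3.32 m

For this body I = (2/3)MR², i.e. k = I/(MR²) = 2/3.
Rolling without slipping gives ω = v/R, so the total kinetic energy is ½Mv² + ½Iω² = ½(1+k)Mv² = (5/6)Mv².
Setting this equal to Mgh gives the vertical rise h = (1+k)v₀²/(2g) = 1.667×3.47²/(2×10) = 1.003 m.
The distance along the slope is d = h/sinθ = 1.003/sin17.6° ≈ 3.32 m.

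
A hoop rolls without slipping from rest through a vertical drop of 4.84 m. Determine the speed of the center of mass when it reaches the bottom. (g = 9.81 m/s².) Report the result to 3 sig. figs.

v ≈ 6.89 m/s

The moment of inertia is MR², giving k ≡ I/(MR²) = 1.
The rolling condition ω = v/R makes the rotational term ½I(v/R)² = ½kMv², so KE_total = ½(1+k)Mv² = Mv².
Setting Mgh = Mv² gives v = √(2gh/(1+k)) = √(2·9.81·4.84/2) ≈ 6.89 m/s.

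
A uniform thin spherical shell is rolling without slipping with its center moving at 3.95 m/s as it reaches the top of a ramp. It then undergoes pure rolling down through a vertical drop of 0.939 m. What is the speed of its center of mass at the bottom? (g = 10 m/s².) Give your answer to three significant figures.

With I = (2/3)MR², the ratio k = I/(MR²) is 2/3.
The rolling condition ω = v/R makes the rotational term ½I(v/R)² = ½kMv², so KE_total = ½(1+k)Mv² = (5/6)Mv².
Conserving energy between top and bottom: (5/6)Mv² = (5/6)Mv₀² + Mgh, hence v² = v₀² + 2gh/(1+k).
v = √(3.95² + 2×10×0.939/1.667) = √26.87 ≈ 5.18 m/s.

v ≈ 5.18 m/s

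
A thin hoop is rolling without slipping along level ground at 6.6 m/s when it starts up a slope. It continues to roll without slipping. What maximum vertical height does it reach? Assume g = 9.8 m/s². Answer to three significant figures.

Here I = MR², so the shape factor k = I/(MR²) = 1.
The rolling condition ω = v/R makes the rotational term ½I(v/R)² = ½kMv², so KE_total = ½(1+k)Mv² = Mv².
At the top the kinetic energy is zero, so Mv₀² = Mgh.
Thus h = (1+k)v₀²/(2g) = 2 × 6.6² / (2 × 9.8) ≈ 4.44 m.

h ≈ 4.44 m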